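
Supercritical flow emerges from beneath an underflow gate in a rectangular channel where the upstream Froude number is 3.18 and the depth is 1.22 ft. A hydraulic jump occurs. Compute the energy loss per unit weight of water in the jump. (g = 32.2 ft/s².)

ΔE = 2.10 ft

Fr₁ = 3.18 (given).
Conjugate-depth relation: y₂/y₁ = ½[√(1 + 8Fr₁²) − 1] = ½[√81.90 − 1] = 4.02.
y₂ = 4.02 × 1.22 = 4.91 ft.
V₁ = Fr₁·√(g·y₁) = 3.18×√(32.2×1.22) = 19.9 ft/s; q = V₁·y₁ = 24.3 ft²/s. V₂ = q/y₂ = 24.3/4.91 = 4.95 ft/s. E₁ = y₁ + V₁²/2g = 7.39 ft; E₂ = y₂ + V₂²/2g = 5.29 ft. ΔE = E₁ − E₂ = 2.10 ft.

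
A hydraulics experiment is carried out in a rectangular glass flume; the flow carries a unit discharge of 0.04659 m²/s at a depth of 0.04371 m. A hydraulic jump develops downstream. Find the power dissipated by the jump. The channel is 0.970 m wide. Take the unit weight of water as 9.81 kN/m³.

V₁ = q/y₁ = 0.04659/0.04371 = 1.066 m/s. Fr₁ = V₁/√(g·y₁) = 1.066/√(9.81×0.04371) = 1.628.
Conjugate-depth relation: y₂/y₁ = ½[√(1 + 8Fr₁²) − 1] = ½[√22.196 − 1] = 1.856.
y₂ = 1.856 × 0.04371 = 0.08111 m.
V₂ = q/y₂ = 0.04659/0.08111 = 0.5744 m/s. E₁ = y₁ + V₁²/2g = 0.1016 m; E₂ = y₂ + V₂²/2g = 0.09793 m. ΔE = E₁ − E₂ = 0.003689 m.
Q = q·b = 0.04659 × 0.970 = 0.04519 m³/s. P = γ·Q·ΔE = 9.81 × 0.04519 × 0.003689 = 0.001636 kW.

P = 0.001636 kW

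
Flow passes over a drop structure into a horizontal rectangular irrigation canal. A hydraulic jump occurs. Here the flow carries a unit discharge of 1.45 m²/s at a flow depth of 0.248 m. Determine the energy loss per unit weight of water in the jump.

V₁ = q/y₁ = 1.45/0.248 = 5.85 m/s. Fr₁ = V₁/√(g·y₁) = 5.85/√(9.81×0.248) = 3.75.
Sequent-depth ratio: y₂/y₁ = ½[√(1 + 8Fr₁²) − 1] = ½[√113.4 − 1] = 4.82.
y₂ = 4.82 × 0.248 = 1.20 m.
V₂ = q/y₂ = 1.45/1.20 = 1.21 m/s. E₁ = y₁ + V₁²/2g = 1.99 m; E₂ = y₂ + V₂²/2g = 1.27 m. ΔE = E₁ − E₂ = 0.719 m.

ΔE = 0.719 m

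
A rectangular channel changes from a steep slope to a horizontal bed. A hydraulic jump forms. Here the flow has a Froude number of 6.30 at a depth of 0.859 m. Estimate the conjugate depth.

y₂ = 7.24 m

Fr₁ = 6.30 (given).
From the momentum equation for a rectangular channel, y₂/y₁ = ½[√(1 + 8Fr₁²) − 1] = ½[√318.5 − 1] = 8.42.
y₂ = 8.42 × 0.859 = 7.24 m.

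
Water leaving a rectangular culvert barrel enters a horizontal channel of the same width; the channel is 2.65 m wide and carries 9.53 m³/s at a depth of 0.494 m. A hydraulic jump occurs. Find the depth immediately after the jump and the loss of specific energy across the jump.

y₂ = 2.08 m; ΔE = 0.966 m

q = Q/b = 9.53/2.65 = 3.60 m²/s; V₁ = q/y₁ = 7.28 m/s. Fr₁ = V₁/√(g·y₁) = 3.31.
By Bélanger, y₂/y₁ = ½[√(1 + 8Fr₁²) − 1] = ½[√88.49 − 1] = 4.20.
y₂ = 4.20 × 0.494 = 2.08 m.
Head loss: ΔE = (y₂ − y₁)³/(4y₁y₂) = (2.08 − 0.494)³/(4×0.494×2.08) = 3.96/4.10 = 0.966 m.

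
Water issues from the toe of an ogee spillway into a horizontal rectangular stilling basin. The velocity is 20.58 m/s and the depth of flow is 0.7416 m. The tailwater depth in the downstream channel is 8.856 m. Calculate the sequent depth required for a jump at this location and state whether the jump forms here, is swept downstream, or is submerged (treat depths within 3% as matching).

Fr₁ = V₁/√(g·y₁) = 20.58/√(9.81×0.7416) = 7.630.
By Bélanger, y₂/y₁ = ½[√(1 + 8Fr₁²) − 1] = ½[√466.74 − 1] = 10.30.
y₂ = 10.30 × 0.7416 = 7.640 m.
Tailwater y_tw = 8.856 m: y_tw > y₂, so the jump is submerged.

y₂ = 7.640 m; the jump is submerged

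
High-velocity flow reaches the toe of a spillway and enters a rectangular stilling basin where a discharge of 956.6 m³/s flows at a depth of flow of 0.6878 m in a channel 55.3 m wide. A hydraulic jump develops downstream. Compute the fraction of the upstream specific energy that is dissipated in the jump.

q = Q/b = 956.6/55.3 = 17.30 m²/s; V₁ = q/y₁ = 25.15 m/s. Fr₁ = V₁/√(g·y₁) = 9.682.
Bélanger equation: y₂/y₁ = ½[√(1 + 8Fr₁²) − 1] = ½[√750.97 − 1] = 13.20.
y₂ = 13.20 × 0.6878 = 9.080 m.
E₁ = y₁ + V₁²/2g = 32.93 m. ΔE = (y₂ − y₁)³/(4y₁y₂) = 23.66 m. ΔE/E₁ = 23.66/32.93 = 0.719.

ΔE/E₁ = 0.719 (71.9%)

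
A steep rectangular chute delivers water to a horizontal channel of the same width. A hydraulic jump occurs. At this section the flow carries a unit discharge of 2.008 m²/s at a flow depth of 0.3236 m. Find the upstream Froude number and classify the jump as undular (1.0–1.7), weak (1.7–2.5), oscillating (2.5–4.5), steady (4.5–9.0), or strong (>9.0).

Fr₁ = 3.483; oscillating jump

V₁ = q/y₁ = 2.008/0.3236 = 6.205 m/s. Fr₁ = V₁/√(g·y₁) = 6.205/√(9.81×0.3236) = 3.483.
Fr₁ = 3.483 lies in the oscillating range.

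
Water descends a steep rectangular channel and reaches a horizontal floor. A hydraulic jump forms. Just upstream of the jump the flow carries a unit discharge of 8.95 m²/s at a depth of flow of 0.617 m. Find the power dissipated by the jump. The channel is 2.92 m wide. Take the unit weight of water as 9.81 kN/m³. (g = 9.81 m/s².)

V₁ = q/y₁ = 8.95/0.617 = 14.5 m/s. Fr₁ = V₁/√(g·y₁) = 14.5/√(9.81×0.617) = 5.90.
Bélanger equation: y₂/y₁ = ½[√(1 + 8Fr₁²) − 1] = ½[√279.1 − 1] = 7.85.
y₂ = 7.85 × 0.617 = 4.85 m.
V₂ = q/y₂ = 8.95/4.85 = 1.85 m/s. E₁ = y₁ + V₁²/2g = 11.3 m; E₂ = y₂ + V₂²/2g = 5.02 m. ΔE = E₁ − E₂ = 6.32 m.
Q = q·b = 8.95 × 2.92 = 26.1 m³/s. P = γ·Q·ΔE = 9.81 × 26.1 × 6.32 = 1621 kW.

P = 1621 kW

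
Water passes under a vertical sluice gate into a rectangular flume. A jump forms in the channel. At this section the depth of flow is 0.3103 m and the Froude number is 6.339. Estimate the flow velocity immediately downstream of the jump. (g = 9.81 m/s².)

V₂ = 1.304 m/s

Fr₁ = 6.339 (given).
From the momentum equation for a rectangular channel, y₂/y₁ = ½[√(1 + 8Fr₁²) − 1] = ½[√322.46 − 1] = 8.479.
y₂ = 8.479 × 0.3103 = 2.631 m.
V₁ = Fr₁·√(g·y₁) = 6.339×√(9.81×0.3103) = 11.06 m/s; q = V₁·y₁ = 3.432 m²/s.
V₂ = q/y₂ = 3.432/2.631 = 1.304 m/s.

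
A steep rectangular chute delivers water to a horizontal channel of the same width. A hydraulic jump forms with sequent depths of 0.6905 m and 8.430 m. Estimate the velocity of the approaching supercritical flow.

V₁ = 23.37 m/s

For a rectangular channel the momentum equation gives q² = ½·g·y₁·y₂·(y₁ + y₂) = ½×9.81×0.6905×8.430×9.120 = 260.4.
q = √260.4 = 16.14 m²/s.
V₁ = q/y₁ = 16.14/0.6905 = 23.37 m/s.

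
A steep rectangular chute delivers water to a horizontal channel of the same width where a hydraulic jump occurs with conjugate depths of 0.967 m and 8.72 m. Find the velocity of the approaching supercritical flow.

For a rectangular channel the momentum equation gives q² = ½·g·y₁·y₂·(y₁ + y₂) = ½×9.81×0.967×8.72×9.69 = 401.
q = √401 = 20.0 m²/s.
V₁ = q/y₁ = 20.0/0.967 = 20.7 m/s.

V₁ = 20.7 m/s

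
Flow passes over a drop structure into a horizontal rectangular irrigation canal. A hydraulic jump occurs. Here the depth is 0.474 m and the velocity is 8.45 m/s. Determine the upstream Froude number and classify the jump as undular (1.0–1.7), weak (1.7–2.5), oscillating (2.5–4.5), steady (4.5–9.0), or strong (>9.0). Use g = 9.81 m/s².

Fr₁ = 3.92; oscillating jump

Fr₁ = V₁/√(g·y₁) = 8.45/√(9.81×0.474) = 3.92.
Fr₁ = 3.92 lies in the oscillating range.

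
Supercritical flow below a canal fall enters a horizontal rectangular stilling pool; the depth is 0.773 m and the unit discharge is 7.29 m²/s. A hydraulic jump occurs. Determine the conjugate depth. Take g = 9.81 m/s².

V₁ = q/y₁ = 7.29/0.773 = 9.43 m/s. Fr₁ = V₁/√(g·y₁) = 9.43/√(9.81×0.773) = 3.42.
Sequent-depth ratio: y₂/y₁ = ½[√(1 + 8Fr₁²) − 1] = ½[√94.83 − 1] = 4.37.
y₂ = 4.37 × 0.773 = 3.38 m.

y₂ = 3.38 m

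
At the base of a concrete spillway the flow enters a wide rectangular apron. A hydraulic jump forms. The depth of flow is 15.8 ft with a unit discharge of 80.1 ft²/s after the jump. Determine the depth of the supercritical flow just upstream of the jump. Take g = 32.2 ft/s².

V₂ = q/y₂ = 80.1/15.8 = 5.07 ft/s; Fr₂ = V₂/√(g·y₂) = 0.225.
From the momentum equation (using Fr₂), y₁/y₂ = ½[√(1 + 8Fr₂²) − 1] = ½[√1.404 − 1] = 0.0925.
y₁ = 0.0925 × 15.8 = 1.46 ft.

y₁ = 1.46 ft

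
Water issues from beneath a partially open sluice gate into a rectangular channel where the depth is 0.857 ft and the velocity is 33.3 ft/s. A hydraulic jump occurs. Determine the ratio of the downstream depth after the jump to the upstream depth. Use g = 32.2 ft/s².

y₂/y₁ = 8.48

Fr₁ = V₁/√(g·y₁) = 33.3/√(32.2×0.857) = 6.34.
Bélanger equation: y₂/y₁ = ½[√(1 + 8Fr₁²) − 1] = ½[√322.5 − 1] = 8.48.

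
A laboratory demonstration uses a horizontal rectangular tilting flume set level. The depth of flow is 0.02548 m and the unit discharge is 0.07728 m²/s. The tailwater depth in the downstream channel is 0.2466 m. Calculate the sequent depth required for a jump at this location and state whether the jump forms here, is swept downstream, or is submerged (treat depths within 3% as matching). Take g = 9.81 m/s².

y₂ = 0.2062 m; the jump is submerged

V₁ = q/y₁ = 0.07728/0.02548 = 3.033 m/s. Fr₁ = V₁/√(g·y₁) = 3.033/√(9.81×0.02548) = 6.066.
Sequent-depth ratio: y₂/y₁ = ½[√(1 + 8Fr₁²) − 1] = ½[√295.41 − 1] = 8.094.
y₂ = 8.094 × 0.02548 = 0.2062 m.
Tailwater y_tw = 0.2466 m: y_tw > y₂, so the jump is submerged.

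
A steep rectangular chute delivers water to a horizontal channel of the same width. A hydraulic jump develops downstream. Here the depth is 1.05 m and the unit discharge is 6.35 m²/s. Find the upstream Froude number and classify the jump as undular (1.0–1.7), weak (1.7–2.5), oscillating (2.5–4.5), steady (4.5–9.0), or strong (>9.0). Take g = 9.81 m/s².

Fr₁ = 1.88; weak jump

V₁ = q/y₁ = 6.35/1.05 = 6.05 m/s. Fr₁ = V₁/√(g·y₁) = 6.05/√(9.81×1.05) = 1.88.
Fr₁ = 1.88 lies in the weak range.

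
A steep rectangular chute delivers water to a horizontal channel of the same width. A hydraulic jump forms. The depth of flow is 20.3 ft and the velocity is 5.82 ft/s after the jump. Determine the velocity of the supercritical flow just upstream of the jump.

Fr₂ = V₂/√(g·y₂) = 5.82/√(32.2×20.3) = 0.228.
Since the conjugate-depth ratio holds either way, y₁/y₂ = ½[√(1 + 8Fr₂²) − 1] = ½[√1.415 − 1] = 0.0947.
y₁ = 0.0947 × 20.3 = 1.92 ft.
V₁ = q/y₁ = 118/1.92 = 61.5 ft/s.

V₁ = 61.5 ft/s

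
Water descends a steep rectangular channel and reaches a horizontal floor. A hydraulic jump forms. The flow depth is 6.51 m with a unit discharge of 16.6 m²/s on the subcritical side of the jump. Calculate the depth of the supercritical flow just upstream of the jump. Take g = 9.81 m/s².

y₁ = 1.13 m

V₂ = q/y₂ = 16.6/6.51 = 2.55 m/s; Fr₂ = V₂/√(g·y₂) = 0.319.
Applying the sequent-depth relation in reverse, y₁/y₂ = ½[√(1 + 8Fr₂²) − 1] = ½[√1.815 − 1] = 0.174.
y₁ = 0.174 × 6.51 = 1.13 m.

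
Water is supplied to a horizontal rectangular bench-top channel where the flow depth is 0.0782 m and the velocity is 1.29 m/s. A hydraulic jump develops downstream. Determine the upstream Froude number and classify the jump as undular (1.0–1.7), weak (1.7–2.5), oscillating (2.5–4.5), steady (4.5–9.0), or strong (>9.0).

Fr₁ = 1.47; undular jump

Fr₁ = V₁/√(g·y₁) = 1.29/√(9.81×0.0782) = 1.47.
Fr₁ = 1.47 lies in the undular range.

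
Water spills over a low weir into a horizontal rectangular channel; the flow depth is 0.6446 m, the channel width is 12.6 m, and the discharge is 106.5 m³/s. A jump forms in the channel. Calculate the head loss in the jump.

q = Q/b = 106.5/12.6 = 8.452 m²/s; V₁ = q/y₁ = 13.11 m/s. Fr₁ = V₁/√(g·y₁) = 5.214.
Conjugate-depth relation: y₂/y₁ = ½[√(1 + 8Fr₁²) − 1] = ½[√218.52 − 1] = 6.891.
y₂ = 6.891 × 0.6446 = 4.442 m.
V₂ = q/y₂ = 8.452/4.442 = 1.903 m/s. E₁ = y₁ + V₁²/2g = 9.408 m; E₂ = y₂ + V₂²/2g = 4.627 m. ΔE = E₁ − E₂ = 4.781 m.

ΔE = 4.781 m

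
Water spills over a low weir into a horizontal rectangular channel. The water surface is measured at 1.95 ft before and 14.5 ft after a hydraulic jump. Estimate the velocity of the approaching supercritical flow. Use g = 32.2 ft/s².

V₁ = 44.4 ft/s

For a rectangular channel the momentum equation gives q² = ½·g·y₁·y₂·(y₁ + y₂) = ½×32.2×1.95×14.5×16.4 = 7488.
q = √7488 = 86.5 ft²/s.
V₁ = q/y₁ = 86.5/1.95 = 44.4 ft/s.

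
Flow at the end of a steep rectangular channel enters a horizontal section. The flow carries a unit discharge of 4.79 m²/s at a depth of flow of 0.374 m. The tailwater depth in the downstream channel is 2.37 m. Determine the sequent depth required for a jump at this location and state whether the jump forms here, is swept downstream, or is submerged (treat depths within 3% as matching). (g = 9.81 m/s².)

y₂ = 3.35 m; the jump is swept downstream

V₁ = q/y₁ = 4.79/0.374 = 12.8 m/s. Fr₁ = V₁/√(g·y₁) = 12.8/√(9.81×0.374) = 6.69.
By Bélanger, y₂/y₁ = ½[√(1 + 8Fr₁²) − 1] = ½[√358.7 − 1] = 8.97.
y₂ = 8.97 × 0.374 = 3.35 m.
Tailwater y_tw = 2.37 m: y_tw < y₂, so the jump is swept downstream.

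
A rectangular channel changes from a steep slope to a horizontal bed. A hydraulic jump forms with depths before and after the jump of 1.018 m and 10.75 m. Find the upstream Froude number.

For a rectangular channel the momentum equation gives q² = ½·g·y₁·y₂·(y₁ + y₂) = ½×9.81×1.018×10.75×11.77 = 631.7.
q = √631.7 = 25.13 m²/s.
V₁ = q/y₁ = 24.69 m/s; Fr₁ = V₁/√(g·y₁) = 7.813.

Fr₁ = 7.813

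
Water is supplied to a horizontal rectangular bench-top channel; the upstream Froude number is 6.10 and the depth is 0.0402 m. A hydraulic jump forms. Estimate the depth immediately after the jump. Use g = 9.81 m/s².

y₂ = 0.327 m

Fr₁ = 6.10 (given).
Sequent-depth ratio: y₂/y₁ = ½[√(1 + 8Fr₁²) − 1] = ½[√298.7 − 1] = 8.14.
y₂ = 8.14 × 0.0402 = 0.327 m.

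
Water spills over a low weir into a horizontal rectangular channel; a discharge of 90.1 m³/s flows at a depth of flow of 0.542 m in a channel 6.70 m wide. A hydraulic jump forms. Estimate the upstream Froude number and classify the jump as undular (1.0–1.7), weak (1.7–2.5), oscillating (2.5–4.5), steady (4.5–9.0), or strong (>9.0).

q = Q/b = 90.1/6.70 = 13.4 m²/s; V₁ = q/y₁ = 24.8 m/s. Fr₁ = V₁/√(g·y₁) = 10.8.
Fr₁ = 10.8 lies in the strong range.

Fr₁ = 10.8; strong jump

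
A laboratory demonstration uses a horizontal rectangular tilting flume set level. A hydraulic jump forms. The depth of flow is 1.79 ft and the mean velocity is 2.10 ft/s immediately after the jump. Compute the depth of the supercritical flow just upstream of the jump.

Fr₂ = V₂/√(g·y₂) = 2.10/√(32.2×1.79) = 0.277.
Applying the sequent-depth relation in reverse, y₁/y₂ = ½[√(1 + 8Fr₂²) − 1] = ½[√1.612 − 1] = 0.135.
y₁ = 0.135 × 1.79 = 0.241 ft.

y₁ = 0.241 ft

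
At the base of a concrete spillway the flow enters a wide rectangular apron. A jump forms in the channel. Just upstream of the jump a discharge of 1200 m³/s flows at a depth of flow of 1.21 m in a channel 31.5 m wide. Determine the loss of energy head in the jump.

ΔE = 36.4 m

q = Q/b = 1200/31.5 = 38.1 m²/s; V₁ = q/y₁ = 31.5 m/s. Fr₁ = V₁/√(g·y₁) = 9.14.
Conjugate-depth relation: y₂/y₁ = ½[√(1 + 8Fr₁²) − 1] = ½[√669.0 − 1] = 12.4.
y₂ = 12.4 × 1.21 = 15.0 m.
Head loss: ΔE = (y₂ − y₁)³/(4y₁y₂) = (15.0 − 1.21)³/(4×1.21×15.0) = 2647/72.8 = 36.4 m.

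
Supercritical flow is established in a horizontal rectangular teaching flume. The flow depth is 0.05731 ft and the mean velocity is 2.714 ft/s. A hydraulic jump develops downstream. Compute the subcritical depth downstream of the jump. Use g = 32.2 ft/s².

y₂ = 0.1358 ft

Fr₁ = V₁/√(g·y₁) = 2.714/√(32.2×0.05731) = 1.998.
Sequent-depth ratio: y₂/y₁ = ½[√(1 + 8Fr₁²) − 1] = ½[√32.932 − 1] = 2.369.
y₂ = 2.369 × 0.05731 = 0.1358 ft.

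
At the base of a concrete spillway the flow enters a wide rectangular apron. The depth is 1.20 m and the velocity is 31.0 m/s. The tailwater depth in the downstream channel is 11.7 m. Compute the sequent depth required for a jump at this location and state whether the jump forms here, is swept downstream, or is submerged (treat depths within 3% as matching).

y₂ = 14.7 m; the jump is swept downstream

Fr₁ = V₁/√(g·y₁) = 31.0/√(9.81×1.20) = 9.04.
From the momentum equation for a rectangular channel, y₂/y₁ = ½[√(1 + 8Fr₁²) − 1] = ½[√654.1 − 1] = 12.3.
y₂ = 12.3 × 1.20 = 14.7 m.
Tailwater y_tw = 11.7 m: y_tw < y₂, so the jump is swept downstream.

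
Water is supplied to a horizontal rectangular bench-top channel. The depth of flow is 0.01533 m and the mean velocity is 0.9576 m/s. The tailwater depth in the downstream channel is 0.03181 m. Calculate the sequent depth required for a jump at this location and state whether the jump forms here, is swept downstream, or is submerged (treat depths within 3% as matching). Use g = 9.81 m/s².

Fr₁ = V₁/√(g·y₁) = 0.9576/√(9.81×0.01533) = 2.469.
Bélanger equation: y₂/y₁ = ½[√(1 + 8Fr₁²) − 1] = ½[√49.781 − 1] = 3.028.
y₂ = 3.028 × 0.01533 = 0.04642 m.
Tailwater y_tw = 0.03181 m: y_tw < y₂, so the jump is swept downstream.

y₂ = 0.04642 m; the jump is swept downstream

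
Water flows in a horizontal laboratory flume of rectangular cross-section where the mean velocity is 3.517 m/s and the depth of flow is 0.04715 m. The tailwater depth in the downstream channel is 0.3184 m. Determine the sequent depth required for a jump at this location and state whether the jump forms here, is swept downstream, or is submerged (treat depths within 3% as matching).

y₂ = 0.3221 m; the jump forms here

Fr₁ = V₁/√(g·y₁) = 3.517/√(9.81×0.04715) = 5.171.
Conjugate-depth relation: y₂/y₁ = ½[√(1 + 8Fr₁²) − 1] = ½[√214.94 − 1] = 6.830.
y₂ = 6.830 × 0.04715 = 0.3221 m.
Tailwater y_tw = 0.3184 m: y_tw ≈ y₂, so the jump forms here.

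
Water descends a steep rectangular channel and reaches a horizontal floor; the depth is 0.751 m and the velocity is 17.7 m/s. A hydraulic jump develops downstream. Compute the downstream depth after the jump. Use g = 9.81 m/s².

y₂ = 6.56 m

Fr₁ = V₁/√(g·y₁) = 17.7/√(9.81×0.751) = 6.52.
By Bélanger, y₂/y₁ = ½[√(1 + 8Fr₁²) − 1] = ½[√341.2 − 1] = 8.74.
y₂ = 8.74 × 0.751 = 6.56 m.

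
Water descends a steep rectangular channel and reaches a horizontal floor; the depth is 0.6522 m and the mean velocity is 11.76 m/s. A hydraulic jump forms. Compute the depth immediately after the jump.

y₂ = 3.975 m

Fr₁ = V₁/√(g·y₁) = 11.76/√(9.81×0.6522) = 4.649.
Sequent-depth ratio: y₂/y₁ = ½[√(1 + 8Fr₁²) − 1] = ½[√173.92 − 1] = 6.094.
y₂ = 6.094 × 0.6522 = 3.975 m.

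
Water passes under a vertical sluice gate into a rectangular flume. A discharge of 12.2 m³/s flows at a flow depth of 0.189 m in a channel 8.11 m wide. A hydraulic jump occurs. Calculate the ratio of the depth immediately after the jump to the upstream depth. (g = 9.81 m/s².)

q = Q/b = 12.2/8.11 = 1.50 m²/s; V₁ = q/y₁ = 7.96 m/s. Fr₁ = V₁/√(g·y₁) = 5.85.
From the momentum equation for a rectangular channel, y₂/y₁ = ½[√(1 + 8Fr₁²) − 1] = ½[√274.3 − 1] = 7.78.

y₂/y₁ = 7.78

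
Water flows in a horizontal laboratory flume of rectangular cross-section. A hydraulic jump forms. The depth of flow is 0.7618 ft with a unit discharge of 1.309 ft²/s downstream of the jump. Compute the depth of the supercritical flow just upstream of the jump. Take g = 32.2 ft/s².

y₁ = 0.1528 ft

V₂ = q/y₂ = 1.309/0.7618 = 1.718 ft/s; Fr₂ = V₂/√(g·y₂) = 0.3469.
The Bélanger relation is symmetric: y₁/y₂ = ½[√(1 + 8Fr₂²) − 1] = ½[√1.9629 − 1] = 0.2005.
y₁ = 0.2005 × 0.7618 = 0.1528 ft.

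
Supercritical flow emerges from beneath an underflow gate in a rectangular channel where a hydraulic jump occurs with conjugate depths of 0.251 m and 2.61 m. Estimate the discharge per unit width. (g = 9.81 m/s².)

For a rectangular channel the momentum equation gives q² = ½·g·y₁·y₂·(y₁ + y₂) = ½×9.81×0.251×2.61×2.86 = 9.19.
q = √9.19 = 3.03 m²/s.

q = 3.03 m²/s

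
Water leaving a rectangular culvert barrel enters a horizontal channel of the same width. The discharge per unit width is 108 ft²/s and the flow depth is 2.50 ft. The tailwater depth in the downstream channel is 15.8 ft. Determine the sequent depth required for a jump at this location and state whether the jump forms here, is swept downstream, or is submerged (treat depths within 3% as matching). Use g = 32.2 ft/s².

V₁ = q/y₁ = 108/2.50 = 43.2 ft/s. Fr₁ = V₁/√(g·y₁) = 43.2/√(32.2×2.50) = 4.81.
Conjugate-depth relation: y₂/y₁ = ½[√(1 + 8Fr₁²) − 1] = ½[√186.5 − 1] = 6.33.
y₂ = 6.33 × 2.50 = 15.8 ft.
Tailwater y_tw = 15.8 ft: y_tw ≈ y₂, so the jump forms here.

y₂ = 15.8 ft; the jump forms here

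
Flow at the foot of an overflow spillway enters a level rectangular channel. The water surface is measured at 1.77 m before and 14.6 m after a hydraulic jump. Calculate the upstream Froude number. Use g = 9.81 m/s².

For a rectangular channel the momentum equation gives q² = ½·g·y₁·y₂·(y₁ + y₂) = ½×9.81×1.77×14.6×16.4 = 2075.
q = √2075 = 45.6 m²/s.
V₁ = q/y₁ = 25.7 m/s; Fr₁ = V₁/√(g·y₁) = 6.18.

Fr₁ = 6.18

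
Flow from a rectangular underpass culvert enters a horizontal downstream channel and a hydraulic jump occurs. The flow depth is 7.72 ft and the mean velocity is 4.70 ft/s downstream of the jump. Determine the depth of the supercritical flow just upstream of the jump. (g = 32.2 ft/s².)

y₁ = 1.19 ft

Fr₂ = V₂/√(g·y₂) = 4.70/√(32.2×7.72) = 0.298.
Since the conjugate-depth ratio holds either way, y₁/y₂ = ½[√(1 + 8Fr₂²) − 1] = ½[√1.711 − 1] = 0.154.
y₁ = 0.154 × 7.72 = 1.19 ft.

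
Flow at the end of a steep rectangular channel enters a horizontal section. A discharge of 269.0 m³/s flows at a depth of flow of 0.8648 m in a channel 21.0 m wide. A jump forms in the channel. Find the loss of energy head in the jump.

ΔE = 5.997 m

q = Q/b = 269.0/21.0 = 12.81 m²/s; V₁ = q/y₁ = 14.81 m/s. Fr₁ = V₁/√(g·y₁) = 5.085.
From the momentum equation for a rectangular channel, y₂/y₁ = ½[√(1 + 8Fr₁²) − 1] = ½[√207.89 − 1] = 6.709.
y₂ = 6.709 × 0.8648 = 5.802 m.
Head loss: ΔE = (y₂ − y₁)³/(4y₁y₂) = (5.802 − 0.8648)³/(4×0.8648×5.802) = 120.4/20.07 = 5.997 m.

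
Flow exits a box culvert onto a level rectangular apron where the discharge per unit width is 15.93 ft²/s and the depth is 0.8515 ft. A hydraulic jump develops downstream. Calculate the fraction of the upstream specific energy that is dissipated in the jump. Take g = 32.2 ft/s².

ΔE/E₁ = 0.339 (33.9%)

V₁ = q/y₁ = 15.93/0.8515 = 18.71 ft/s. Fr₁ = V₁/√(g·y₁) = 18.71/√(32.2×0.8515) = 3.573.
Bélanger equation: y₂/y₁ = ½[√(1 + 8Fr₁²) − 1] = ½[√103.12 − 1] = 4.577.
y₂ = 4.577 × 0.8515 = 3.898 ft.
E₁ = y₁ + V₁²/2g = 6.286 ft. ΔE = (y₂ − y₁)³/(4y₁y₂) = 2.129 ft. ΔE/E₁ = 2.129/6.286 = 0.339.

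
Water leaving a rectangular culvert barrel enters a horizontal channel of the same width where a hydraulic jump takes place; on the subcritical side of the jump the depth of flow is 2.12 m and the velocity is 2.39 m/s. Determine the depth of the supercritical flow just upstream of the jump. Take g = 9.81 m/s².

Fr₂ = V₂/√(g·y₂) = 2.39/√(9.81×2.12) = 0.524.
Applying the sequent-depth relation in reverse, y₁/y₂ = ½[√(1 + 8Fr₂²) − 1] = ½[√3.197 − 1] = 0.394.
y₁ = 0.394 × 2.12 = 0.835 m.

y₁ = 0.835 m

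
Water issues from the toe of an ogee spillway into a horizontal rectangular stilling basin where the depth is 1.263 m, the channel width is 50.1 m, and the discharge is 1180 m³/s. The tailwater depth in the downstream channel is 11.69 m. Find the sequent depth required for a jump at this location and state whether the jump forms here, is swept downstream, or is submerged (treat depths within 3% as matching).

y₂ = 8.852 m; the jump is submerged

q = Q/b = 1180/50.1 = 23.55 m²/s; V₁ = q/y₁ = 18.65 m/s. Fr₁ = V₁/√(g·y₁) = 5.298.
From the momentum equation for a rectangular channel, y₂/y₁ = ½[√(1 + 8Fr₁²) − 1] = ½[√225.54 − 1] = 7.009.
y₂ = 7.009 × 1.263 = 8.852 m.
Tailwater y_tw = 11.69 m: y_tw > y₂, so the jump is submerged.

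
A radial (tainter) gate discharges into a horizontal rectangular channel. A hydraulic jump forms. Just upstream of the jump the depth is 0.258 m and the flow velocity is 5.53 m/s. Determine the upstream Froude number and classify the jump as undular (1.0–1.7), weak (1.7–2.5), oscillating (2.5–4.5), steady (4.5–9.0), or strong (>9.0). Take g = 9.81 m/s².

Fr₁ = 3.48; oscillating jump

Fr₁ = V₁/√(g·y₁) = 5.53/√(9.81×0.258) = 3.48.
Fr₁ = 3.48 lies in the oscillating range.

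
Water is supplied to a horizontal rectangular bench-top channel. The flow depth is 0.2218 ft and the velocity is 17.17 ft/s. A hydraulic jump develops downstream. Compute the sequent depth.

Fr₁ = V₁/√(g·y₁) = 17.17/√(32.2×0.2218) = 6.425.
Sequent-depth ratio: y₂/y₁ = ½[√(1 + 8Fr₁²) − 1] = ½[√331.23 − 1] = 8.600.
y₂ = 8.600 × 0.2218 = 1.907 ft.

y₂ = 1.907 ft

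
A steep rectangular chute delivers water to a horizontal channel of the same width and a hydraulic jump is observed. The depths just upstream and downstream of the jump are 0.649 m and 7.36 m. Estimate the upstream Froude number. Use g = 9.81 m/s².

Fr₁ = 8.37

For a rectangular channel the momentum equation gives q² = ½·g·y₁·y₂·(y₁ + y₂) = ½×9.81×0.649×7.36×8.01 = 188.
q = √188 = 13.7 m²/s.
V₁ = q/y₁ = 21.1 m/s; Fr₁ = V₁/√(g·y₁) = 8.37.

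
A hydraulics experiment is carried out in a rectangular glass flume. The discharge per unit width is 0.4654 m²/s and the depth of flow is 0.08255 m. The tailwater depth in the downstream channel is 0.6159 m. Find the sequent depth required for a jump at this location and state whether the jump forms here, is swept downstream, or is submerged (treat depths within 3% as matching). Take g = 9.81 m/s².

y₂ = 0.6913 m; the jump is swept downstream

V₁ = q/y₁ = 0.4654/0.08255 = 5.638 m/s. Fr₁ = V₁/√(g·y₁) = 5.638/√(9.81×0.08255) = 6.265.
By Bélanger, y₂/y₁ = ½[√(1 + 8Fr₁²) − 1] = ½[√314.99 − 1] = 8.374.
y₂ = 8.374 × 0.08255 = 0.6913 m.
Tailwater y_tw = 0.6159 m: y_tw < y₂, so the jump is swept downstream.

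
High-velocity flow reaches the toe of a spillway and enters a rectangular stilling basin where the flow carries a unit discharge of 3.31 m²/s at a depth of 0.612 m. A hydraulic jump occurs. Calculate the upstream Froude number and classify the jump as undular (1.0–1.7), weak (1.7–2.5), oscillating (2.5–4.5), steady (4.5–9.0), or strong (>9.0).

V₁ = q/y₁ = 3.31/0.612 = 5.41 m/s. Fr₁ = V₁/√(g·y₁) = 5.41/√(9.81×0.612) = 2.21.
Fr₁ = 2.21 lies in the weak range.

Fr₁ = 2.21; weak jump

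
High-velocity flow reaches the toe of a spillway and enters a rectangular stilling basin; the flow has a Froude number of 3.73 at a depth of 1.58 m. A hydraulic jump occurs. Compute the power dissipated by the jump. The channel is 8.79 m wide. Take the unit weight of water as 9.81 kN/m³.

P = 9027 kW

Fr₁ = 3.73 (given).
Bélanger equation: y₂/y₁ = ½[√(1 + 8Fr₁²) − 1] = ½[√112.3 − 1] = 4.80.
y₂ = 4.80 × 1.58 = 7.58 m.
Head loss: ΔE = (y₂ − y₁)³/(4y₁y₂) = (7.58 − 1.58)³/(4×1.58×7.58) = 216/47.9 = 4.51 m.
V₁ = Fr₁·√(g·y₁) = 3.73×√(9.81×1.58) = 14.7 m/s; q = V₁·y₁ = 23.2 m²/s. Q = q·b = 23.2 × 8.79 = 204 m³/s. P = γ·Q·ΔE = 9.81 × 204 × 4.51 = 9027 kW.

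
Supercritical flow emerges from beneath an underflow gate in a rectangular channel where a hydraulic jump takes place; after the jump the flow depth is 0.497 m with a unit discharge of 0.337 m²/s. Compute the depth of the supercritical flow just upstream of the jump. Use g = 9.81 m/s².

V₂ = q/y₂ = 0.337/0.497 = 0.678 m/s; Fr₂ = V₂/√(g·y₂) = 0.307.
The Bélanger relation is symmetric: y₁/y₂ = ½[√(1 + 8Fr₂²) − 1] = ½[√1.754 − 1] = 0.162.
y₁ = 0.162 × 0.497 = 0.0806 m.

y₁ = 0.0806 m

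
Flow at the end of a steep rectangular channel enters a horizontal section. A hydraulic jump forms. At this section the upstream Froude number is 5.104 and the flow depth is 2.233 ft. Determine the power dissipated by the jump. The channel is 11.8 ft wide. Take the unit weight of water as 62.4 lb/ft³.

Fr₁ = 5.104 (given).
Conjugate-depth relation: y₂/y₁ = ½[√(1 + 8Fr₁²) − 1] = ½[√209.41 − 1] = 6.735.
y₂ = 6.735 × 2.233 = 15.04 ft.
V₁ = Fr₁·√(g·y₁) = 5.104×√(32.2×2.233) = 43.28 ft/s; q = V₁·y₁ = 96.64 ft²/s. V₂ = q/y₂ = 96.64/15.04 = 6.426 ft/s. E₁ = y₁ + V₁²/2g = 31.32 ft; E₂ = y₂ + V₂²/2g = 15.68 ft. ΔE = E₁ − E₂ = 15.64 ft.
Q = q·b = 96.64 × 11.8 = 1140 cfs. P = γ·Q·ΔE/550 = 62.4 × 1140 × 15.64 / 550 = 2023 hp.

P = 2023 hp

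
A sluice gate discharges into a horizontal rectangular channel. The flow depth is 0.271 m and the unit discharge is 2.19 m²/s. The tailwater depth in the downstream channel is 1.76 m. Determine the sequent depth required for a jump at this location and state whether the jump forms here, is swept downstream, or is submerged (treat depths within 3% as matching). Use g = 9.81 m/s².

y₂ = 1.77 m; the jump forms here

V₁ = q/y₁ = 2.19/0.271 = 8.08 m/s. Fr₁ = V₁/√(g·y₁) = 8.08/√(9.81×0.271) = 4.96.
From the momentum equation for a rectangular channel, y₂/y₁ = ½[√(1 + 8Fr₁²) − 1] = ½[√197.5 − 1] = 6.53.
y₂ = 6.53 × 0.271 = 1.77 m.
Tailwater y_tw = 1.76 m: y_tw ≈ y₂, so the jump forms here.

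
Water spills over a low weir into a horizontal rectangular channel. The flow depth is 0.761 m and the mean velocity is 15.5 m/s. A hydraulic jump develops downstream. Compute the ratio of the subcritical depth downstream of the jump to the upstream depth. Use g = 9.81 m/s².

Fr₁ = V₁/√(g·y₁) = 15.5/√(9.81×0.761) = 5.67.
From the momentum equation for a rectangular channel, y₂/y₁ = ½[√(1 + 8Fr₁²) − 1] = ½[√258.5 − 1] = 7.54.

y₂/y₁ = 7.54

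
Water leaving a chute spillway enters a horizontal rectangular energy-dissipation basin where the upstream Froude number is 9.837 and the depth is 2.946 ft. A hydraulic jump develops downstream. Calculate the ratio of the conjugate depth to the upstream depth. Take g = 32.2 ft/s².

Fr₁ = 9.837 (given).
Conjugate-depth relation: y₂/y₁ = ½[√(1 + 8Fr₁²) − 1] = ½[√775.13 − 1] = 13.42.

y₂/y₁ = 13.42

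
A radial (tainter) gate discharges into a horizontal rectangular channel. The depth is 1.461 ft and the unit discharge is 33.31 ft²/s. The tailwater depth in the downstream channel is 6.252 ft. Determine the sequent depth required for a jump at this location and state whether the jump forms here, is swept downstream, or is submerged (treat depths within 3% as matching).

V₁ = q/y₁ = 33.31/1.461 = 22.80 ft/s. Fr₁ = V₁/√(g·y₁) = 22.80/√(32.2×1.461) = 3.324.
Conjugate-depth relation: y₂/y₁ = ½[√(1 + 8Fr₁²) − 1] = ½[√89.396 − 1] = 4.227.
y₂ = 4.227 × 1.461 = 6.176 ft.
Tailwater y_tw = 6.252 ft: y_tw ≈ y₂, so the jump forms here.

y₂ = 6.176 ft; the jump forms here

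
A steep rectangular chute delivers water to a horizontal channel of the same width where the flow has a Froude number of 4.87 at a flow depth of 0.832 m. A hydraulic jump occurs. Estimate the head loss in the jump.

ΔE = 5.13 m

Fr₁ = 4.87 (given).
From the momentum equation for a rectangular channel, y₂/y₁ = ½[√(1 + 8Fr₁²) − 1] = ½[√190.7 − 1] = 6.41.
y₂ = 6.41 × 0.832 = 5.33 m.
Head loss: ΔE = (y₂ − y₁)³/(4y₁y₂) = (5.33 − 0.832)³/(4×0.832×5.33) = 91.0/17.7 = 5.13 m.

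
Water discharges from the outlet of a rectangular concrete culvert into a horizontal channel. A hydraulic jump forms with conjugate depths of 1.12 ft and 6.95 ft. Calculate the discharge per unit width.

q = 31.8 ft²/s

For a rectangular channel the momentum equation gives q² = ½·g·y₁·y₂·(y₁ + y₂) = ½×32.2×1.12×6.95×8.07 = 1011.
q = √1011 = 31.8 ft²/s.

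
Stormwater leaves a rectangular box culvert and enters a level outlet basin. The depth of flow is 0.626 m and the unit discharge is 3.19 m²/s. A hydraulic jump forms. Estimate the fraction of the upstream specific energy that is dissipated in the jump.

V₁ = q/y₁ = 3.19/0.626 = 5.10 m/s. Fr₁ = V₁/√(g·y₁) = 5.10/√(9.81×0.626) = 2.06.
Bélanger equation: y₂/y₁ = ½[√(1 + 8Fr₁²) − 1] = ½[√34.83 − 1] = 2.45.
y₂ = 2.45 × 0.626 = 1.53 m.
E₁ = y₁ + V₁²/2g = 1.95 m. ΔE = (y₂ − y₁)³/(4y₁y₂) = 0.195 m. ΔE/E₁ = 0.195/1.95 = 0.100.

ΔE/E₁ = 0.100 (10.0%)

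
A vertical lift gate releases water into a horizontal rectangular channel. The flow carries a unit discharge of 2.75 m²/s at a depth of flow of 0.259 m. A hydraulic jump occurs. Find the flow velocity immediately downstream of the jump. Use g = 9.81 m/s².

V₁ = q/y₁ = 2.75/0.259 = 10.6 m/s. Fr₁ = V₁/√(g·y₁) = 10.6/√(9.81×0.259) = 6.66.
From the momentum equation for a rectangular channel, y₂/y₁ = ½[√(1 + 8Fr₁²) − 1] = ½[√356.0 − 1] = 8.93.
y₂ = 8.93 × 0.259 = 2.31 m.
V₂ = q/y₂ = 2.75/2.31 = 1.19 m/s.

V₂ = 1.19 m/s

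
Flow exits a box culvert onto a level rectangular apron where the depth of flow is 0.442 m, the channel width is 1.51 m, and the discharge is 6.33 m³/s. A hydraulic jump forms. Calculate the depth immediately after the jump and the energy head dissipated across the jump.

q = Q/b = 6.33/1.51 = 4.19 m²/s; V₁ = q/y₁ = 9.48 m/s. Fr₁ = V₁/√(g·y₁) = 4.55.
From the momentum equation for a rectangular channel, y₂/y₁ = ½[√(1 + 8Fr₁²) − 1] = ½[√167.0 − 1] = 5.96.
y₂ = 5.96 × 0.442 = 2.63 m.
V₂ = q/y₂ = 4.19/2.63 = 1.59 m/s. E₁ = y₁ + V₁²/2g = 5.03 m; E₂ = y₂ + V₂²/2g = 2.76 m. ΔE = E₁ − E₂ = 2.26 m.

y₂ = 2.63 m; ΔE = 2.26 m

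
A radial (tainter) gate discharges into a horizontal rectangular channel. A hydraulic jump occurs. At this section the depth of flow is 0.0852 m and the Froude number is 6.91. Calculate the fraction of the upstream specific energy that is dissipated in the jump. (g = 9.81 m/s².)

ΔE/E₁ = 0.616 (61.6%)

Fr₁ = 6.91 (given).
Conjugate-depth relation: y₂/y₁ = ½[√(1 + 8Fr₁²) − 1] = ½[√383.0 − 1] = 9.28.
y₂ = 9.28 × 0.0852 = 0.791 m.
E₁ = y₁(1 + Fr₁²/2) = 0.0852×(1 + 6.91²/2) = 2.12 m. ΔE = (y₂ − y₁)³/(4y₁y₂) = 1.30 m. ΔE/E₁ = 1.30/2.12 = 0.616.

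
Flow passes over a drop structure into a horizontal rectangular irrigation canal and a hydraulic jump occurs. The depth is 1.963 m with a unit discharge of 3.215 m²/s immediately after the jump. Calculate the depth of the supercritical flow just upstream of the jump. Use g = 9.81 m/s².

y₁ = 0.4457 m

V₂ = q/y₂ = 3.215/1.963 = 1.638 m/s; Fr₂ = V₂/√(g·y₂) = 0.3732.
Applying the sequent-depth relation in reverse, y₁/y₂ = ½[√(1 + 8Fr₂²) − 1] = ½[√2.1144 − 1] = 0.2270.
y₁ = 0.2270 × 1.963 = 0.4457 m.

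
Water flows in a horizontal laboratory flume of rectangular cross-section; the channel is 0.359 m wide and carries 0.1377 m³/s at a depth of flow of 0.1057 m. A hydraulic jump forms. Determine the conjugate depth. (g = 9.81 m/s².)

y₂ = 0.4825 m

q = Q/b = 0.1377/0.359 = 0.3836 m²/s; V₁ = q/y₁ = 3.629 m/s. Fr₁ = V₁/√(g·y₁) = 3.564.
Conjugate-depth relation: y₂/y₁ = ½[√(1 + 8Fr₁²) − 1] = ½[√102.60 − 1] = 4.564.
y₂ = 4.564 × 0.1057 = 0.4825 m.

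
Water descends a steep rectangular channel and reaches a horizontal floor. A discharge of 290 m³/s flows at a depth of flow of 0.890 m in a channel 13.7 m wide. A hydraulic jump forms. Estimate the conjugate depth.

q = Q/b = 290/13.7 = 21.2 m²/s; V₁ = q/y₁ = 23.8 m/s. Fr₁ = V₁/√(g·y₁) = 8.05.
Bélanger equation: y₂/y₁ = ½[√(1 + 8Fr₁²) − 1] = ½[√519.3 − 1] = 10.9.
y₂ = 10.9 × 0.890 = 9.70 m.

y₂ = 9.70 m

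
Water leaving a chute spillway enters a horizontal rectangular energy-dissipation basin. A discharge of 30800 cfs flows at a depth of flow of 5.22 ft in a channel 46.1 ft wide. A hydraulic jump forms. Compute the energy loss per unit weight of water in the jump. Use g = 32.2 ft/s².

ΔE = 188 ft

q = Q/b = 30800/46.1 = 668 ft²/s; V₁ = q/y₁ = 128 ft/s. Fr₁ = V₁/√(g·y₁) = 9.87.
Bélanger equation: y₂/y₁ = ½[√(1 + 8Fr₁²) − 1] = ½[√780.7 − 1] = 13.5.
y₂ = 13.5 × 5.22 = 70.3 ft.
Head loss: ΔE = (y₂ − y₁)³/(4y₁y₂) = (70.3 − 5.22)³/(4×5.22×70.3) = 275838/1468 = 188 ft.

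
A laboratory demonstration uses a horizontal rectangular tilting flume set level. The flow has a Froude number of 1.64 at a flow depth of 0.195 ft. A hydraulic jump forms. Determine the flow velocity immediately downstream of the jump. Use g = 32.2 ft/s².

V₂ = 2.19 ft/s

Fr₁ = 1.64 (given).
Bélanger equation: y₂/y₁ = ½[√(1 + 8Fr₁²) − 1] = ½[√22.52 − 1] = 1.87.
y₂ = 1.87 × 0.195 = 0.365 ft.
V₁ = Fr₁·√(g·y₁) = 1.64×√(32.2×0.195) = 4.11 ft/s; q = V₁·y₁ = 0.801 ft²/s.
V₂ = q/y₂ = 0.801/0.365 = 2.19 ft/s.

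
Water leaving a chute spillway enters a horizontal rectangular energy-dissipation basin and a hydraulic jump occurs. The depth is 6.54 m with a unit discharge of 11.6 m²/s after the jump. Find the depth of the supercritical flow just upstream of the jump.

y₁ = 0.588 m

V₂ = q/y₂ = 11.6/6.54 = 1.77 m/s; Fr₂ = V₂/√(g·y₂) = 0.221.
The Bélanger relation is symmetric: y₁/y₂ = ½[√(1 + 8Fr₂²) − 1] = ½[√1.392 − 1] = 0.0900.
y₁ = 0.0900 × 6.54 = 0.588 m.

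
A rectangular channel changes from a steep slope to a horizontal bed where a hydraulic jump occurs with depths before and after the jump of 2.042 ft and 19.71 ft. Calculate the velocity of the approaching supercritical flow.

V₁ = 58.14 ft/s

For a rectangular channel the momentum equation gives q² = ½·g·y₁·y₂·(y₁ + y₂) = ½×32.2×2.042×19.71×21.75 = 14095.
q = √14095 = 118.7 ft²/s.
V₁ = q/y₁ = 118.7/2.042 = 58.14 ft/s.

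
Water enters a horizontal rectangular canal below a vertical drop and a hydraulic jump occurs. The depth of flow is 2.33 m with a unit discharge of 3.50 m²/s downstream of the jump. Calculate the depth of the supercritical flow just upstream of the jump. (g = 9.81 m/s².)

y₁ = 0.394 m

V₂ = q/y₂ = 3.50/2.33 = 1.50 m/s; Fr₂ = V₂/√(g·y₂) = 0.314.
Applying the sequent-depth relation in reverse, y₁/y₂ = ½[√(1 + 8Fr₂²) − 1] = ½[√1.790 − 1] = 0.169.
y₁ = 0.169 × 2.33 = 0.394 m.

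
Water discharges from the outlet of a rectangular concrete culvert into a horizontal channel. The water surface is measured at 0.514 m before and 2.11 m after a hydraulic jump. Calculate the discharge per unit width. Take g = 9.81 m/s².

For a rectangular channel the momentum equation gives q² = ½·g·y₁·y₂·(y₁ + y₂) = ½×9.81×0.514×2.11×2.62 = 14.0.
q = √14.0 = 3.74 m²/s.

q = 3.74 m²/s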